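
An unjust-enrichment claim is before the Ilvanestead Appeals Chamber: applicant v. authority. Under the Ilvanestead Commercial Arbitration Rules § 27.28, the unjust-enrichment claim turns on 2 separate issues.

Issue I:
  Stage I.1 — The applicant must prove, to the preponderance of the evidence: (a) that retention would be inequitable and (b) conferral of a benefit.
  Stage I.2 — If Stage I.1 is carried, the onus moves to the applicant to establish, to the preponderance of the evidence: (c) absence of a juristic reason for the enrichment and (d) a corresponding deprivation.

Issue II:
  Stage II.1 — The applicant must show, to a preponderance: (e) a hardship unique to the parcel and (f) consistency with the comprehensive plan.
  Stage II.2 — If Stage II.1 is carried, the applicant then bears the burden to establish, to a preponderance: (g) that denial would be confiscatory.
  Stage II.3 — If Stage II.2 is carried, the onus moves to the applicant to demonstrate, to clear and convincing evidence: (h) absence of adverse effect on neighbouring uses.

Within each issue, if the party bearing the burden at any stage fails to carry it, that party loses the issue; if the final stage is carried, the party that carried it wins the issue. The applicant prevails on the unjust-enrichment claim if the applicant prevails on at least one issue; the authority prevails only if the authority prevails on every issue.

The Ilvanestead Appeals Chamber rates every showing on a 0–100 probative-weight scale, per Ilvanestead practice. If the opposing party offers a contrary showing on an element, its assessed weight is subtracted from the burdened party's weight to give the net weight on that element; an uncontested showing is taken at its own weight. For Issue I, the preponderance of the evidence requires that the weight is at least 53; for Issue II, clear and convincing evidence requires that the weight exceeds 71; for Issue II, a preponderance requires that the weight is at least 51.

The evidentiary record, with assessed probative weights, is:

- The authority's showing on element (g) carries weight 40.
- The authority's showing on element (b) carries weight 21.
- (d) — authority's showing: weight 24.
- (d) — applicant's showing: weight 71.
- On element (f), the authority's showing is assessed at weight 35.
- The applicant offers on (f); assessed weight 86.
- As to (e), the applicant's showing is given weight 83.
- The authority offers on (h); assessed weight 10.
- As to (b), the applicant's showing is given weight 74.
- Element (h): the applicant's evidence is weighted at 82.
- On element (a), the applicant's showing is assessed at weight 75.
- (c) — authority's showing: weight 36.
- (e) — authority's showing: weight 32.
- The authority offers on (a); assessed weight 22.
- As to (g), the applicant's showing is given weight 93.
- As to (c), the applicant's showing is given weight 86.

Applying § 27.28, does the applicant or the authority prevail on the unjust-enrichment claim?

applicant

— Issue I —
Stage I.1 (applicant, the preponderance of the evidence, weight is at least 53): (a) net 75−22=53 ≥ 53 — meets; (b) net 74−21=53 ≥ 53 — meets.
  All elements met. The applicant retains the burden for Stage I.2.
Stage I.2 (applicant, the preponderance of the evidence, weight is at least 53): (c) net 86−36=50 < 53 — fails; (d) net 71−24=47 < 53 — fails.
  Not every element is met, so the applicant fails to carry Stage I.2.
So the authority prevails on this issue.
— Issue II —
Stage II.1 (applicant, a preponderance, weight is at least 51): (e) net 83−32=51 ≥ 51 — meets; (f) net 86−35=51 ≥ 51 — meets.
  All elements met. The applicant retains the burden for Stage II.2.
Stage II.2 (applicant, a preponderance, weight is at least 51): (g) net 93−40=53 ≥ 51 — meets.
  All elements met. The applicant retains the burden for Stage II.3.
Stage II.3 (applicant, clear and convincing evidence, weight exceeds 71): (h) net 82−10=72 > 71 — meets.
  All elements met at the final stage.
Every stage carried; the applicant prevails on this issue.
Per-issue: Issue I → authority; Issue II → applicant. The applicant must prevail on at least one issue; overall, the applicant prevails.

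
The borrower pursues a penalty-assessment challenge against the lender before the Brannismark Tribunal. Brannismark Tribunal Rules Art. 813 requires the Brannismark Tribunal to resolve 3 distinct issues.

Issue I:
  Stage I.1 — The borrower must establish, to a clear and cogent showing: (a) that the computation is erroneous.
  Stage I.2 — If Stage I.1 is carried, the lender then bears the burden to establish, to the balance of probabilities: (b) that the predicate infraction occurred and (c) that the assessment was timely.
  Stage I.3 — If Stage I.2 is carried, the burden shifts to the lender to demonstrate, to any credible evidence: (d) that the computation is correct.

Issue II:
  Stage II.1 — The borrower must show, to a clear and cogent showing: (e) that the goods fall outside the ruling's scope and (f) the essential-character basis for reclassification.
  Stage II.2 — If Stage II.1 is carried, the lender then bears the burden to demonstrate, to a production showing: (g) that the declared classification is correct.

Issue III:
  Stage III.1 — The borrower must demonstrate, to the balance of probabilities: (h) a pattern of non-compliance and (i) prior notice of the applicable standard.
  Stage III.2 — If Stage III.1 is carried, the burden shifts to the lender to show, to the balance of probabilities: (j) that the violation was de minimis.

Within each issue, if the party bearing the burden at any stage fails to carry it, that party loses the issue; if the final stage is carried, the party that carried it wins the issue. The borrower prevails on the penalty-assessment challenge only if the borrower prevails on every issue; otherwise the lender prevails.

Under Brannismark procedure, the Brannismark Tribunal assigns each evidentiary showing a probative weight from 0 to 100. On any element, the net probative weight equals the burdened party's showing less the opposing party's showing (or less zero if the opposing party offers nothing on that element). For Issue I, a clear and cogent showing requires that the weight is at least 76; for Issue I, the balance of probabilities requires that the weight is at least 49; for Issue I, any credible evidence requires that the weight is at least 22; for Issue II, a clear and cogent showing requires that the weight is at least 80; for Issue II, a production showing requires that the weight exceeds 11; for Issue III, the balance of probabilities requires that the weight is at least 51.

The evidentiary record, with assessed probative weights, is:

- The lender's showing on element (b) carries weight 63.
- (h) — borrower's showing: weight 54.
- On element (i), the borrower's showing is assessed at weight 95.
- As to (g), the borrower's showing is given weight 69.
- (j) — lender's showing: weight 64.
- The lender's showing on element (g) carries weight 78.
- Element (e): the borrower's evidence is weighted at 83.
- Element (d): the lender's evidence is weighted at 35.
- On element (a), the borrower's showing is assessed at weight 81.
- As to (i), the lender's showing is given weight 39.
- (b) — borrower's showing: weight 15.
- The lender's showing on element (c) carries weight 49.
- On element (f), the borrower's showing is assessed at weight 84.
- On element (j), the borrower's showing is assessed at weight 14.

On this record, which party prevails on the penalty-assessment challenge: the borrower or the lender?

borrower

— Issue I —
Stage I.1 (borrower, a clear and cogent showing, weight is at least 76): (a) 81 ≥ 76 — meets.
  Stage I.1 is satisfied; the onus moves to the lender.
Stage I.2 (lender, the balance of probabilities, weight is at least 49): (b) net 63−15=48 < 49 — fails; (c) 49 ≥ 49 — meets.
  The lender does not carry Stage I.2.
The analysis ends at Stage I.2; the borrower prevails on this issue.
— Issue II —
Stage II.1 (borrower, a clear and cogent showing, weight is at least 80): (e) 83 ≥ 80 — meets; (f) 84 ≥ 80 — meets.
  Stage II.1 is satisfied; the onus moves to the lender.
Stage II.2 (lender, a production showing, weight exceeds 11): (g) net 78−69=9 ≤ 11 — fails.
  The lender does not carry Stage II.2.
The analysis ends at Stage II.2; the borrower prevails on this issue.
— Issue III —
At Stage III.1 the borrower must meet the balance of probabilities (weight is at least 51): on (h) the weight is 54, which does reach 51, so (h) meets the standard; on (i) the weight is 95 less the opposing 39 gives net 56, which does reach 51, so (i) meets the standard.
  All elements met. The burden passes to the lender.
At Stage III.2 the lender must meet the balance of probabilities (weight is at least 51): on (j) the weight is 64 less the opposing 14 gives net 50, < 51, so (j) does not meet the standard.
  Stage III.2 not carried; the lender fails its burden.
So the borrower prevails on this issue.
Per-issue: Issue I → borrower; Issue II → borrower; Issue III → borrower. The borrower must prevail on every issue; overall, the borrower prevails.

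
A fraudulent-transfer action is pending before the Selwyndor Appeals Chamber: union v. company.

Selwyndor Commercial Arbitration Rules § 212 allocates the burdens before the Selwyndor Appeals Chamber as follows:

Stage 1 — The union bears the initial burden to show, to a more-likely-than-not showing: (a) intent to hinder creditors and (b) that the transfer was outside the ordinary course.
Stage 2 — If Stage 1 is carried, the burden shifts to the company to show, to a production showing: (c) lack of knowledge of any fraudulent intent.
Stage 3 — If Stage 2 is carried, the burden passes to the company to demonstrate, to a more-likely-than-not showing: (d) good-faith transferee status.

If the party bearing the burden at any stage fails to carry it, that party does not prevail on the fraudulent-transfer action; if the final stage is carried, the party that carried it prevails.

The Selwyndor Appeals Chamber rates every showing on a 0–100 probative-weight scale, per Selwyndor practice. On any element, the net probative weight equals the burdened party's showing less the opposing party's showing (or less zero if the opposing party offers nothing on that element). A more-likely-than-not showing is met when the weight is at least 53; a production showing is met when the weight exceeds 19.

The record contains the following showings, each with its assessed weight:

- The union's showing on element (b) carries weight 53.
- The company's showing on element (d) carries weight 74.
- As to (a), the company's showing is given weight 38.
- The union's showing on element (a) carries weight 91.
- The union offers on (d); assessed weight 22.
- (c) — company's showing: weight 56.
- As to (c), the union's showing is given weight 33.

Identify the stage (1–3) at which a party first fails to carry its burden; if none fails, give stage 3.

stage 3

Stage 1 — burden on union; standard: a more-likely-than-not showing (weight is at least 53).
    (a): 91 − 38 = 53 ≥ 53 [met]
    (b): 53 ≥ 53 [met]
  All elements met. The burden passes to the company.
Stage 2 — burden on company; standard: a production showing (weight exceeds 19).
    (c): 56 − 33 = 23 > 19 [met]
  Stage 2 is satisfied; the company continues to bear the burden.
Stage 3 — burden on company; standard: a more-likely-than-not showing (weight is at least 53).
    (d): 74 − 22 = 52 < 53 [not met]
  Stage 3 not carried; the company fails its burden.
The union prevails.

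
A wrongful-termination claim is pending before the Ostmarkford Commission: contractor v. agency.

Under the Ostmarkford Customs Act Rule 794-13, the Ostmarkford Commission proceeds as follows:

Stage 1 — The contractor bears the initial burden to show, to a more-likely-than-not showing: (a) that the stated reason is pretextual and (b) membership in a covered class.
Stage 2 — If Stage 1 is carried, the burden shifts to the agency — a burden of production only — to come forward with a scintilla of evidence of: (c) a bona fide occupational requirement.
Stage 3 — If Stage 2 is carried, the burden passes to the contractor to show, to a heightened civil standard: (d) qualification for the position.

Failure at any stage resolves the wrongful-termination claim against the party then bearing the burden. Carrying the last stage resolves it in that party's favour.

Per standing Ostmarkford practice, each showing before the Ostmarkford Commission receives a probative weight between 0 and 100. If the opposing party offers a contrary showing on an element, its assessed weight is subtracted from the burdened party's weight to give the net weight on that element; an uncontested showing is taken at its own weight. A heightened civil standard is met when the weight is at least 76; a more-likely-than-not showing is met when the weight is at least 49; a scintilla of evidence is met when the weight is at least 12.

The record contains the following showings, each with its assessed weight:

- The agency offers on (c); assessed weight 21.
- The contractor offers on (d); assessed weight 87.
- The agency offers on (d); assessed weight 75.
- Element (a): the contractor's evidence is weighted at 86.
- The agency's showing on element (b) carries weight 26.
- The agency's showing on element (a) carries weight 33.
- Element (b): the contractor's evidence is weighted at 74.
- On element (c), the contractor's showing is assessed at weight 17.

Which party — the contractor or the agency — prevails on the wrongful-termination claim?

agency

At Stage 1 the contractor must meet a more-likely-than-not showing (weight is at least 49): on (a) the weight is 86 less the opposing 33 gives net 53, which does reach 49, so (a) meets the standard; on (b) the weight is 74 less the opposing 26 gives net 48, which does not reach 49, so (b) does not meet the standard.
  The contractor does not carry Stage 1.
The analysis ends at Stage 1; the agency prevails.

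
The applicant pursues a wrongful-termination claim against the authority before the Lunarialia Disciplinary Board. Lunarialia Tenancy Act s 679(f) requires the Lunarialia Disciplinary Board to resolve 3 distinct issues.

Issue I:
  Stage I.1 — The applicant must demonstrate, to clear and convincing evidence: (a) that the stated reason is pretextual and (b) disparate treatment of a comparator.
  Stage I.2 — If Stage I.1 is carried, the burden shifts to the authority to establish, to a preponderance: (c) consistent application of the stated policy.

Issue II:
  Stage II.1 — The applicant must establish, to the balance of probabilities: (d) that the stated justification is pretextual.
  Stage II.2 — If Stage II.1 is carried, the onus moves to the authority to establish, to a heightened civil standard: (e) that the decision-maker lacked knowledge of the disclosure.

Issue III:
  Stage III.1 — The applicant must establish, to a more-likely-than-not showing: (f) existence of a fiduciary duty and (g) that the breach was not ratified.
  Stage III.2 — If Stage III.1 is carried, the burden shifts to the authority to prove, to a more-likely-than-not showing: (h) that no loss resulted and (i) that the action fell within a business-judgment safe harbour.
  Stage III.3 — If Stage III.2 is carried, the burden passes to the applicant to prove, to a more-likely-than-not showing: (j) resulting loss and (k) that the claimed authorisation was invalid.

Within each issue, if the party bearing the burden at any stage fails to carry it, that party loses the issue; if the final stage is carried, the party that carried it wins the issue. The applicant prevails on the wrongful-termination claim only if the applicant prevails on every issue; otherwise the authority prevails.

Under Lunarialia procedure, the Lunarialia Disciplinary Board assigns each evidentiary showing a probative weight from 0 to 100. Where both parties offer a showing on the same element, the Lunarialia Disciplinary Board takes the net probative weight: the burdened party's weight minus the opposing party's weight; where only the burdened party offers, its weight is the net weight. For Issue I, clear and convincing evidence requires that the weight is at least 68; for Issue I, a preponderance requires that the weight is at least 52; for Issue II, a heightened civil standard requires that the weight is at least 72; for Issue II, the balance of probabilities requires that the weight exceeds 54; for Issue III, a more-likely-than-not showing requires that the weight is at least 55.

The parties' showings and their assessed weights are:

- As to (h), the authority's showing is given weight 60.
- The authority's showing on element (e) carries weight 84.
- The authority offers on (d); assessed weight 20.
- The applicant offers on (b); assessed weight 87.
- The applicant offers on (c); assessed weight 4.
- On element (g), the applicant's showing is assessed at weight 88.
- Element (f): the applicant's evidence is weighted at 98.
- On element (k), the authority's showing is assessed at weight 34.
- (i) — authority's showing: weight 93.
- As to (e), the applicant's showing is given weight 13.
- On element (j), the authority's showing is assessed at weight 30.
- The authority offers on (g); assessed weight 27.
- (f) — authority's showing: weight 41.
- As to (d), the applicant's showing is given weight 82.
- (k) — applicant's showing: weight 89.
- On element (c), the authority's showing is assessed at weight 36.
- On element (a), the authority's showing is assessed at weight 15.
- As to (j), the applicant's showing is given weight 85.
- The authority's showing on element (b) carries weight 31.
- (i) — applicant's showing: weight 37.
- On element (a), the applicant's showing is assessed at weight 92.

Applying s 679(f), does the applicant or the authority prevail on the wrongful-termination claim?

— Issue I —
Stage I.1 — burden on applicant; standard: clear and convincing evidence (weight is at least 68).
    (a): 92 − 15 = 77 ≥ 68 [met]
    (b): 87 − 31 = 56 < 68 [not met]
  The applicant does not carry Stage I.1.
The authority prevails on this issue.
— Issue II —
At Stage II.1 the applicant must meet the balance of probabilities (weight exceeds 54): on (d) the weight is 82 less the opposing 20 gives net 62, > 54, so (d) meets the standard.
  Stage II.1 is satisfied; the onus moves to the authority.
At Stage II.2 the authority must meet a heightened civil standard (weight is at least 72): on (e) the weight is 84 less the opposing 13 gives net 71, which does not reach 72, so (e) does not meet the standard.
  Stage II.2 not carried; the authority fails its burden.
The analysis ends at Stage II.2; the applicant prevails on this issue.
— Issue III —
Stage III.1 (applicant, a more-likely-than-not showing, weight is at least 55): (f) net 98−41=57 ≥ 55 — meets; (g) net 88−27=61 ≥ 55 — meets.
  All elements met. The burden passes to the authority.
Stage III.2 (authority, a more-likely-than-not showing, weight is at least 55): (h) 60 ≥ 55 — meets; (i) net 93−37=56 ≥ 55 — meets.
  Stage III.2 is satisfied; the onus moves to the applicant.
Stage III.3 (applicant, a more-likely-than-not showing, weight is at least 55): (j) net 85−30=55 ≥ 55 — meets; (k) net 89−34=55 ≥ 55 — meets.
  Stage III.3 carried; the final stage is satisfied.
All stages carried — the applicant prevails on this issue.
Per-issue: Issue I → authority; Issue II → applicant; Issue III → applicant. The applicant must prevail on every issue; overall, the authority prevails.

authority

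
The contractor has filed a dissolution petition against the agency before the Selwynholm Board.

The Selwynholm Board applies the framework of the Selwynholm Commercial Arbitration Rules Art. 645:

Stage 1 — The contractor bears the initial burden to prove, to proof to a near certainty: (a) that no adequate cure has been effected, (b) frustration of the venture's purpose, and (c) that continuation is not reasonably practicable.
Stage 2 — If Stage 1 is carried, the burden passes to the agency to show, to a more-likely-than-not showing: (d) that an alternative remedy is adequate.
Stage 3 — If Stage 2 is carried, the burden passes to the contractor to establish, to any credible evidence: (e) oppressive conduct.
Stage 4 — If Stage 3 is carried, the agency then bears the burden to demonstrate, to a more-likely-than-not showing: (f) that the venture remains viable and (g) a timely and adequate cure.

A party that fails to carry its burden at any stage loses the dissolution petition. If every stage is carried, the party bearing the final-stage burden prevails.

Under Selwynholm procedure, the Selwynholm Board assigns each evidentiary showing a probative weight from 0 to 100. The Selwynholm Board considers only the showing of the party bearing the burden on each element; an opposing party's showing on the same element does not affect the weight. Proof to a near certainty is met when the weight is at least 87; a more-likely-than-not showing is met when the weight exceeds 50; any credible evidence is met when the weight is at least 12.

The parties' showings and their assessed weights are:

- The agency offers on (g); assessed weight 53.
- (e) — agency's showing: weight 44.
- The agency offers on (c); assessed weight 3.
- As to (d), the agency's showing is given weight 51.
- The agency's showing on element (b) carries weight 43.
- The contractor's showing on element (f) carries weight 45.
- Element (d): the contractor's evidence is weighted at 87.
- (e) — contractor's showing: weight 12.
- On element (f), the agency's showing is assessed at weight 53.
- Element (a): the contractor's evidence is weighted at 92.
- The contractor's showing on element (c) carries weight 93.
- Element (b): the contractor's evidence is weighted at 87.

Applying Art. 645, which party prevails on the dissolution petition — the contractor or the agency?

Stage 1 — burden on contractor; standard: proof to a near certainty (weight is at least 87).
    (a): 92 ≥ 87 [met]
    (b): 87 (agency's 43 disregarded) ≥ 87 [met]
    (c): 93 (agency's 3 disregarded) ≥ 87 [met]
  Stage 1 is satisfied; the onus moves to the agency.
Stage 2 — burden on agency; standard: a more-likely-than-not showing (weight exceeds 50).
    (d): 51 (contractor's 87 disregarded) > 50 [met]
  Stage 2 carried; the burden shifts to the contractor.
Stage 3 — burden on contractor; standard: any credible evidence (weight is at least 12).
    (e): 12 (agency's 44 disregarded) ≥ 12 [met]
  The contractor carries Stage 3; the agency now bears the burden.
Stage 4 — burden on agency; standard: a more-likely-than-not showing (weight exceeds 50).
    (f): 53 (contractor's 45 disregarded) > 50 [met]
    (g): 53 > 50 [met]
  The agency carries the last stage.
Every stage carried; the agency prevails.

agency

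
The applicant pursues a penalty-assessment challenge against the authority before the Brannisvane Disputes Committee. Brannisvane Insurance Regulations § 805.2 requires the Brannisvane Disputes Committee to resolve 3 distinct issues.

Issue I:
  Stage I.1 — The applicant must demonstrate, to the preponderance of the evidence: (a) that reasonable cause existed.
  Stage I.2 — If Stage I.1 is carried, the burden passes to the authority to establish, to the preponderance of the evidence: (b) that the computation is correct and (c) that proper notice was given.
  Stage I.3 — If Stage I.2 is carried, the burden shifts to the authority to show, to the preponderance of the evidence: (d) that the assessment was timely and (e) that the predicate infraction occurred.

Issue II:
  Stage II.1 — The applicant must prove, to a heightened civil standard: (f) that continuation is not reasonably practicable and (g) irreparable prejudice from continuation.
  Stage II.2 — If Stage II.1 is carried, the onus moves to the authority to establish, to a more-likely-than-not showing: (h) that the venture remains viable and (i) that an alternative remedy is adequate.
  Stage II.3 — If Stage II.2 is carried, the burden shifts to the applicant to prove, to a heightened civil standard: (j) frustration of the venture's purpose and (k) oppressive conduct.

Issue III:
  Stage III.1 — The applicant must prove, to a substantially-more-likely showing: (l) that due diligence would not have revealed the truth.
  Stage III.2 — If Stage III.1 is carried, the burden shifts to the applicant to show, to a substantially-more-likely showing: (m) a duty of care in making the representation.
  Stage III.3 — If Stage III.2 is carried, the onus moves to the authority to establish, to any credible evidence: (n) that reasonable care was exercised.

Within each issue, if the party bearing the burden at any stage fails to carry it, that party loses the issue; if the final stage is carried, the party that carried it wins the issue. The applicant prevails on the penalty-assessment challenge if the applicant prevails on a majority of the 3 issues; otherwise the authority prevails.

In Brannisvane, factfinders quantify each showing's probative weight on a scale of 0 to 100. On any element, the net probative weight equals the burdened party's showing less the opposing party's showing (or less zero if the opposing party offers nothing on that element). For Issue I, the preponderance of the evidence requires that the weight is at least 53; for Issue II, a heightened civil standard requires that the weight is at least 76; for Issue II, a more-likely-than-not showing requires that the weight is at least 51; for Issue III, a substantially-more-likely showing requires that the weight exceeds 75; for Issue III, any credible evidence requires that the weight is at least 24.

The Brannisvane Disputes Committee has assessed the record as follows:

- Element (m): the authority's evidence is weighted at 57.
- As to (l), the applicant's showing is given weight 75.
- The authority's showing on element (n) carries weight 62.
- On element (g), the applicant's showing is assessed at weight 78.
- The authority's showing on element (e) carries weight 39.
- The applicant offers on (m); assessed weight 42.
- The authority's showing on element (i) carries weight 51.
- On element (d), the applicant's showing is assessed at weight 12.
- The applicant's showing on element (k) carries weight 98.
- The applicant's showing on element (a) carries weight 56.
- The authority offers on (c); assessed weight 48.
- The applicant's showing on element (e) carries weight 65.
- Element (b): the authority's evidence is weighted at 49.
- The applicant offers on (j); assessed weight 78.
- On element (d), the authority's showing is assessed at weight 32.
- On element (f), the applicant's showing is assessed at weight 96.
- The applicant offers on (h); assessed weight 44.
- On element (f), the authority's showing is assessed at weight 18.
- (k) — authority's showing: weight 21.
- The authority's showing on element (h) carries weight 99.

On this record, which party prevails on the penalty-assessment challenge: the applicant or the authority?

— Issue I —
Stage I.1 (applicant, the preponderance of the evidence, weight is at least 53): (a) 56 ≥ 53 — meets.
  Stage I.1 carried; the burden shifts to the authority.
Stage I.2 (authority, the preponderance of the evidence, weight is at least 53): (b) 49 < 53 — fails; (c) 48 < 53 — fails.
  Stage I.2 not carried; the authority fails its burden.
The applicant prevails on this issue.
— Issue II —
Stage II.1 (applicant, a heightened civil standard, weight is at least 76): (f) net 96−18=78 ≥ 76 — meets; (g) 78 ≥ 76 — meets.
  Stage II.1 is satisfied; the onus moves to the authority.
Stage II.2 (authority, a more-likely-than-not showing, weight is at least 51): (h) net 99−44=55 ≥ 51 — meets; (i) 51 ≥ 51 — meets.
  All elements met. The burden passes to the applicant.
Stage II.3 (applicant, a heightened civil standard, weight is at least 76): (j) 78 ≥ 76 — meets; (k) net 98−21=77 ≥ 76 — meets.
  All elements met at the final stage.
With every stage satisfied, the applicant prevails on this issue.
— Issue III —
Stage III.1 — burden on applicant; standard: a substantially-more-likely showing (weight exceeds 75).
    (l): 75 ≤ 75 [not met]
  Not every element is met, so the applicant fails to carry Stage III.1.
The authority prevails on this issue.
Per-issue: Issue I → applicant; Issue II → applicant; Issue III → authority. The applicant must prevail on a majority of issues; overall, the applicant prevails.

applicant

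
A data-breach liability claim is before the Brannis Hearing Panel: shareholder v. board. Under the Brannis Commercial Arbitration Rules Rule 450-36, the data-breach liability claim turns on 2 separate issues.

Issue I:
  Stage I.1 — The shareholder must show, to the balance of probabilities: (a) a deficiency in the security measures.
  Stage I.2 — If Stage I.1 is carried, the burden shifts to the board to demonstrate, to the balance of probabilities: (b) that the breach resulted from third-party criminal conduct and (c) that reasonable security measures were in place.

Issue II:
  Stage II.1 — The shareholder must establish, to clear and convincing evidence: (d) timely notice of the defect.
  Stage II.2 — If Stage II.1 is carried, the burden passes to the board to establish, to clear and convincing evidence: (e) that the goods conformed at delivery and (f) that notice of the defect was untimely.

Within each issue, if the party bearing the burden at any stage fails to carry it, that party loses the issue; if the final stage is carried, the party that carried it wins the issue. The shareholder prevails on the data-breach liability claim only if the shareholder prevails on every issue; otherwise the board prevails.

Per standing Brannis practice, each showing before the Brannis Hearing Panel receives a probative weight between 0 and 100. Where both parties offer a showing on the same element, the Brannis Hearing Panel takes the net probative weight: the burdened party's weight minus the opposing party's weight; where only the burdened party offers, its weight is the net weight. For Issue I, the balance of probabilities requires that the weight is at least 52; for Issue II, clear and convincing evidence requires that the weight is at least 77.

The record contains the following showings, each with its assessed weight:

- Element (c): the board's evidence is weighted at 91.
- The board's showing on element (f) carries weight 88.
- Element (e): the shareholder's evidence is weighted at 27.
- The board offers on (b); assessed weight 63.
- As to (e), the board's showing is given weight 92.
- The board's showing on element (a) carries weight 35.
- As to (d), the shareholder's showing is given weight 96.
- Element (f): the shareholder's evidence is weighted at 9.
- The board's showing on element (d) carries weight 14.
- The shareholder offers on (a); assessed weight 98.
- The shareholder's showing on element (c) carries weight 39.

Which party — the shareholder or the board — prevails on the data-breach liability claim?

— Issue I —
At Stage I.1 the shareholder must meet the balance of probabilities (weight is at least 52): on (a) the weight is 98 less the opposing 35 gives net 63, which does reach 52, so (a) meets the standard.
  All elements met. The burden passes to the board.
At Stage I.2 the board must meet the balance of probabilities (weight is at least 52): on (b) the weight is 63, which does reach 52, so (b) meets the standard; on (c) the weight is 91 less the opposing 39 gives net 52, which does reach 52, so (c) meets the standard.
  All elements met at the final stage.
With every stage satisfied, the board prevails on this issue.
— Issue II —
Stage II.1 (shareholder, clear and convincing evidence, weight is at least 77): (d) net 96−14=82 ≥ 77 — meets.
  Stage II.1 carried; the burden shifts to the board.
Stage II.2 (board, clear and convincing evidence, weight is at least 77): (e) net 92−27=65 < 77 — fails; (f) net 88−9=79 ≥ 77 — meets.
  The board does not carry Stage II.2.
The analysis ends at Stage II.2; the shareholder prevails on this issue.
Per-issue: Issue I → board; Issue II → shareholder. The shareholder must prevail on every issue; overall, the board prevails.

board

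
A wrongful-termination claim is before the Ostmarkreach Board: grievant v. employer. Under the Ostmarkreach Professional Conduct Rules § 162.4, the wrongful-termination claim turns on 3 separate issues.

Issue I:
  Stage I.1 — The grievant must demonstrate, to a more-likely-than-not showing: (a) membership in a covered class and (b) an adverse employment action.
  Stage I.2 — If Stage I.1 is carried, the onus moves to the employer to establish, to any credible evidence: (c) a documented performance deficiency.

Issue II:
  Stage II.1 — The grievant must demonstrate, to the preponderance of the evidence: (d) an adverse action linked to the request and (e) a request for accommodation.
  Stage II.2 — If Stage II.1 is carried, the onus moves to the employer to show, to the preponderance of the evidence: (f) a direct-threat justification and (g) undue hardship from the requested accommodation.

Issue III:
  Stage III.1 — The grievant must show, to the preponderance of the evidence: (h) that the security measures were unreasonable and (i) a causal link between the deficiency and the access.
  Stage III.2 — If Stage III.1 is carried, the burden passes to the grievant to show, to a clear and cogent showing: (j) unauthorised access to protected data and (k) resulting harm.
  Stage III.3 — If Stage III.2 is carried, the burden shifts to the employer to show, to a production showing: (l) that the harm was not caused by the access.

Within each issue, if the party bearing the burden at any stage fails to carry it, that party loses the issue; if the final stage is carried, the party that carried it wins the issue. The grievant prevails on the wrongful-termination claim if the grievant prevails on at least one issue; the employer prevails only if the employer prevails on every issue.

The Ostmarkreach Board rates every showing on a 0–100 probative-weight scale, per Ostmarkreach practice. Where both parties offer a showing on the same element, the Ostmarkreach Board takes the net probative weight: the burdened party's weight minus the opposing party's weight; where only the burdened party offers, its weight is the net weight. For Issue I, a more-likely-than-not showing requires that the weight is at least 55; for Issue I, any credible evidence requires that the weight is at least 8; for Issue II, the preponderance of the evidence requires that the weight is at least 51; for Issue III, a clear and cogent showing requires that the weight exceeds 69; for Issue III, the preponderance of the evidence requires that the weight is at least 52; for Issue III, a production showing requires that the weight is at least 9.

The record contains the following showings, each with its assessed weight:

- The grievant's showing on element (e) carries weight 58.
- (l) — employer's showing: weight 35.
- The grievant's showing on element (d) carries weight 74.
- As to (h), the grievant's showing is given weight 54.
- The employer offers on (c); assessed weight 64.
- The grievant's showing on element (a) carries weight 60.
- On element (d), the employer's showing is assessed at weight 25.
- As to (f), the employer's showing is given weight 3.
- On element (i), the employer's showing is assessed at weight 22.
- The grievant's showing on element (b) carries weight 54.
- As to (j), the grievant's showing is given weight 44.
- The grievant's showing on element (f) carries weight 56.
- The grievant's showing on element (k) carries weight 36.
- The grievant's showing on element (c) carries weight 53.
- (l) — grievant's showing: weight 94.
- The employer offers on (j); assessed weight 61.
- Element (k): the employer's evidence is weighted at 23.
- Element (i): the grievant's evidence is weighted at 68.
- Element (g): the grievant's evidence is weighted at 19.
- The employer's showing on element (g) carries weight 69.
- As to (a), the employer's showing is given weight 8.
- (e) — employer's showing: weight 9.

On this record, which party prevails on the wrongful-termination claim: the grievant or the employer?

— Issue I —
Stage I.1 — burden on grievant; standard: a more-likely-than-not showing (weight is at least 55).
    (a): 60 − 8 = 52 < 55 [not met]
    (b): 54 < 55 [not met]
  The grievant does not carry Stage I.1.
The analysis ends at Stage I.1; the employer prevails on this issue.
— Issue II —
Stage II.1 (grievant, the preponderance of the evidence, weight is at least 51): (d) net 74−25=49 < 51 — fails; (e) net 58−9=49 < 51 — fails.
  Stage II.1 not carried; the grievant fails its burden.
So the employer prevails on this issue.
— Issue III —
Stage III.1 — burden on grievant; standard: the preponderance of the evidence (weight is at least 52).
    (h): 54 ≥ 52 [met]
    (i): 68 − 22 = 46 < 52 [not met]
  Not every element is met, so the grievant fails to carry Stage III.1.
So the employer prevails on this issue.
Per-issue: Issue I → employer; Issue II → employer; Issue III → employer. The grievant must prevail on at least one issue; overall, the employer prevails.

employer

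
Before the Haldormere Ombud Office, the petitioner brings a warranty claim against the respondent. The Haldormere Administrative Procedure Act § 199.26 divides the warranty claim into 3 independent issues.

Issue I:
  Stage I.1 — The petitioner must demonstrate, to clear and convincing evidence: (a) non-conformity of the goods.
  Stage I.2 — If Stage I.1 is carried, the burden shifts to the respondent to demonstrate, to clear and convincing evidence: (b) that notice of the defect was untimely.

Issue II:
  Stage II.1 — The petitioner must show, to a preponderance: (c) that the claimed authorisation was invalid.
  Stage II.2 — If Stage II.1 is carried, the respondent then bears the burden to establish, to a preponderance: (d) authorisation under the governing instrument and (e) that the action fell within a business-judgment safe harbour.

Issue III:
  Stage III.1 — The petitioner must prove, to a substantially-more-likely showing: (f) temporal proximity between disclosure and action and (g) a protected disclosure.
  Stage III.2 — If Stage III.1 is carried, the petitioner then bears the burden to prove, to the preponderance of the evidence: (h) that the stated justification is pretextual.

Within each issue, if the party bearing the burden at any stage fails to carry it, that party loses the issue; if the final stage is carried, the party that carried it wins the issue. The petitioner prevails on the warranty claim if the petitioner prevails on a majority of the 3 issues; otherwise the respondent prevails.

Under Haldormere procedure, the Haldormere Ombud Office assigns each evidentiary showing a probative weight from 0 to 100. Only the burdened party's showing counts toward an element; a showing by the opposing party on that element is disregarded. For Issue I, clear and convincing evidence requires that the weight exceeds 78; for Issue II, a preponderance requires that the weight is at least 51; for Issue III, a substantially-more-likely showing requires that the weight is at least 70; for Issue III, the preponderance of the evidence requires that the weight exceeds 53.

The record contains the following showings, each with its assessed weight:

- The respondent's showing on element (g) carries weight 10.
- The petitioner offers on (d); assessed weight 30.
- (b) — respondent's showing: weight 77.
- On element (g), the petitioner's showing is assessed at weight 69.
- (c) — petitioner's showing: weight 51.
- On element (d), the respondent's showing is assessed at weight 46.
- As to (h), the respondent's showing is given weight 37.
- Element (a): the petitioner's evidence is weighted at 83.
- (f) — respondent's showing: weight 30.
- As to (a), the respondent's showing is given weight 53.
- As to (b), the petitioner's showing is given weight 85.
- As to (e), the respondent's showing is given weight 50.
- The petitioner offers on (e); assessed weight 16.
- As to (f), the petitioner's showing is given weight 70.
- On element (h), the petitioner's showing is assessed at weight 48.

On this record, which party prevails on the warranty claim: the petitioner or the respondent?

petitioner

— Issue I —
Stage I.1 — burden on petitioner; standard: clear and convincing evidence (weight exceeds 78).
    (a): 83 (respondent's 53 disregarded) > 78 [met]
  Stage I.1 carried; the burden shifts to the respondent.
Stage I.2 — burden on respondent; standard: clear and convincing evidence (weight exceeds 78).
    (b): 77 (petitioner's 85 disregarded) ≤ 78 [not met]
  The respondent does not carry Stage I.2.
The petitioner prevails on this issue.
— Issue II —
Stage II.1 — burden on petitioner; standard: a preponderance (weight is at least 51).
    (c): 51 ≥ 51 [met]
  The petitioner carries Stage II.1; the respondent now bears the burden.
Stage II.2 — burden on respondent; standard: a preponderance (weight is at least 51).
    (d): 46 (petitioner's 30 disregarded) < 51 [not met]
    (e): 50 (petitioner's 16 disregarded) < 51 [not met]
  Not every element is met, so the respondent fails to carry Stage II.2.
So the petitioner prevails on this issue.
— Issue III —
At Stage III.1 the petitioner must meet a substantially-more-likely showing (weight is at least 70): on (f) the weight is 70 (the respondent's 30 is given no effect), ≥ 70, so (f) meets the standard; on (g) the weight is 69 (the respondent's 10 is given no effect), which does not reach 70, so (g) does not meet the standard.
  Stage III.1 not carried; the petitioner fails its burden.
So the respondent prevails on this issue.
Per-issue: Issue I → petitioner; Issue II → petitioner; Issue III → respondent. The petitioner must prevail on a majority of issues; overall, the petitioner prevails.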